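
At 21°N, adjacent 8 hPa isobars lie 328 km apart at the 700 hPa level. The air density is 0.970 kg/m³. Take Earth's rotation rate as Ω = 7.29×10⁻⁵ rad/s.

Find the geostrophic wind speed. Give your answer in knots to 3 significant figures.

Coriolis parameter at 21°N:
f = 2Ω sin φ = 2 × 7.29×10⁻⁵ × sin 21° = 5.23×10⁻⁵ s⁻¹
Pressure gradient: |∂P/∂n| = 800 Pa / 328000 m = 2.44×10⁻³ Pa/m
Geostrophic balance (pressure-gradient force = Coriolis force):
V_g = (1/(fρ)) |∂P/∂n| = 2.44×10⁻³ / (5.23×10⁻⁵ × 0.970) = 48.1 m/s
Converting: 48.1 m/s × 1.944 = 93.5 knots

93.5 knots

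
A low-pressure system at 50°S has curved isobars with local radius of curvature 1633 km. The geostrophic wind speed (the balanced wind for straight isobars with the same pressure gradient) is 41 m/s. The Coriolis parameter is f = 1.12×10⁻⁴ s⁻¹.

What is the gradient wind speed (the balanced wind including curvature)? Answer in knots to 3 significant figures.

67.1 knots

Around a low, centrifugal force acts outward with Coriolis, so pressure-gradient force balances both:
(1/ρ)|∂P/∂n| = fV + V²/R  →  V² + fR·V − fR·V_g = 0
With fR = 1.12×10⁻⁴ × 1633×10³ m = 183 m/s:
V = [−fR + √((fR)² + 4 fR V_g)]/2 = [−183 + √(183² + 4×183×41)]/2 = 34.5 m/s
Subgeostrophic (V < V_g = 41 m/s), as expected around a low.
Converting: 34.5 m/s × 1.944 = 67.1 knots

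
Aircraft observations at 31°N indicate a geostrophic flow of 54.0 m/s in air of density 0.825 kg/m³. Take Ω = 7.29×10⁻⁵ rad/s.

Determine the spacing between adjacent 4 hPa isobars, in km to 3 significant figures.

Coriolis parameter at 31°N:
f = 2Ω sin φ = 2 × 7.29×10⁻⁵ × sin 31° = 7.51×10⁻⁵ s⁻¹
Geostrophic balance rearranged: |∂P/∂n| = f ρ V_g
|∂P/∂n| = 7.51×10⁻⁵ × 0.825 × 54.0 = 3.35×10⁻³ Pa/m
Isobar spacing: Δn = ΔP/|∂P/∂n| = 400 Pa / 3.35×10⁻³ Pa/m = 119568 m ≈ 120 km

120 km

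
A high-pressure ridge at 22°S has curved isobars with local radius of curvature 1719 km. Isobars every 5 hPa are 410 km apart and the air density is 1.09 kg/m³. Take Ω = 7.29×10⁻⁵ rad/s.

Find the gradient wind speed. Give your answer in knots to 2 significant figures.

Coriolis parameter at 22°S:
f = 2Ω sin φ = 2 × 7.29×10⁻⁵ × sin 22° = 5.46×10⁻⁵ s⁻¹
Pressure gradient: |∂P/∂n| = 500 Pa / 410000 m = 1.22×10⁻³ Pa/m
Geostrophic speed: V_g = |∂P/∂n|/(fρ) = 1.22×10⁻³/(5.46×10⁻⁵ × 1.09) = 20.5 m/s
Around a high, pressure-gradient force acts outward with centrifugal, so Coriolis balances both:
fV = (1/ρ)|∂P/∂n| + V²/R  →  V² − fR·V + fR·V_g = 0
With fR = 5.46×10⁻⁵ × 1719×10³ m = 93.9 m/s:
V = [fR − √((fR)² − 4 fR V_g)]/2 = [93.9 − √(93.9² − 4×93.9×20.5)]/2 = 30.2 m/s
Supergeostrophic (V > V_g = 20.5 m/s), as expected around a high.
Converting: 30.2 m/s × 1.944 = 59 knots

59 knots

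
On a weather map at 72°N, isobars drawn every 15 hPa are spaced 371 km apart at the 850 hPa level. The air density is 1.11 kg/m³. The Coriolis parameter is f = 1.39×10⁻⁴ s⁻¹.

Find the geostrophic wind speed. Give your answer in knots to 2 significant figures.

Pressure gradient: |∂P/∂n| = 1500 Pa / 371000 m = 4.04×10⁻³ Pa/m
Geostrophic balance (pressure-gradient force = Coriolis force):
V_g = (1/(fρ)) |∂P/∂n| = 4.04×10⁻³ / (1.39×10⁻⁴ × 1.11) = 26.2 m/s
Converting: 26.2 m/s × 1.944 = 51 knots

51 knots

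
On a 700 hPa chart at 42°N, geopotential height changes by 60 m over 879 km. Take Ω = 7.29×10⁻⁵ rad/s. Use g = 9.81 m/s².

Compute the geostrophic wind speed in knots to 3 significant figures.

13.3 knots

Coriolis parameter at 42°N:
f = 2Ω sin φ = 2 × 7.29×10⁻⁵ × sin 42° = 9.76×10⁻⁵ s⁻¹
Height gradient: |∂Z/∂n| = 60 m / 879000 m = 6.83×10⁻⁵
On a pressure surface, geostrophic balance gives V_g = (g/f)|∂Z/∂n|:
V_g = 9.81 × 6.83×10⁻⁵ / 9.76×10⁻⁵ = 6.86 m/s
Converting: 6.86 m/s × 1.944 = 13.3 knots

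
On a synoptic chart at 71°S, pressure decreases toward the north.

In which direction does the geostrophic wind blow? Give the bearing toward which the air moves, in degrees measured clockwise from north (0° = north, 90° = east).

The pressure-gradient force points toward the north (bearing 000°).
Geostrophic balance: in the Southern Hemisphere the Coriolis force deflects motion to the left, so the geostrophic wind blows 90° to the left of the pressure-gradient force (low pressure on the right).
Rotating 000° by 90° counterclockwise gives 270° — the wind blows toward the west.

270°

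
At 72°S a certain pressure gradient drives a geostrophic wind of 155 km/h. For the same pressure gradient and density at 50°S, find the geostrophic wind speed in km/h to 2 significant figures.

With the same pressure gradient and density, V_g ∝ 1/f ∝ 1/sin φ.
V₂ = V₁ · sin φ₁ / sin φ₂ = 155 × sin 72° / sin 50°
V₂ = 155 × 0.9511/0.7660 = 190 km/h

190 km/h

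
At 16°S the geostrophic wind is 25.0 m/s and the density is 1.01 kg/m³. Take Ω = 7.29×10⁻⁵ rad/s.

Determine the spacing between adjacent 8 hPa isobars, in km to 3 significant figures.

788 km

Coriolis parameter at 16°S:
f = 2Ω sin φ = 2 × 7.29×10⁻⁵ × sin 16° = 4.02×10⁻⁵ s⁻¹
Geostrophic balance rearranged: |∂P/∂n| = f ρ V_g
|∂P/∂n| = 4.02×10⁻⁵ × 1.01 × 25.0 = 1.01×10⁻³ Pa/m
Isobar spacing: Δn = ΔP/|∂P/∂n| = 800 Pa / 1.01×10⁻³ Pa/m = 788375 m ≈ 788 km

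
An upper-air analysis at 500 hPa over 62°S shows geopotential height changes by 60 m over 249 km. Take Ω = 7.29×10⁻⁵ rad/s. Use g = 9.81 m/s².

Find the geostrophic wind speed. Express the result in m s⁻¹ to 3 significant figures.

18.4 m s⁻¹

Coriolis parameter at 62°S:
f = 2Ω sin φ = 2 × 7.29×10⁻⁵ × sin 62° = 1.29×10⁻⁴ s⁻¹
Height gradient: |∂Z/∂n| = 60 m / 249000 m = 2.41×10⁻⁴
On a pressure surface, geostrophic balance gives V_g = (g/f)|∂Z/∂n|:
V_g = 9.81 × 2.41×10⁻⁴ / 1.29×10⁻⁴ = 18.4 m/s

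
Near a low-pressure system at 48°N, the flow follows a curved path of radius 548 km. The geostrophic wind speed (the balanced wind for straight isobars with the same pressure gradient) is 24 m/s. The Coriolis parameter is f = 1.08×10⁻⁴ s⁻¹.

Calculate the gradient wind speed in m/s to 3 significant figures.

18.3 m/s

Around a low, centrifugal force acts outward with Coriolis, so pressure-gradient force balances both:
(1/ρ)|∂P/∂n| = fV + V²/R  →  V² + fR·V − fR·V_g = 0
With fR = 1.08×10⁻⁴ × 548×10³ m = 59.2 m/s:
V = [−fR + √((fR)² + 4 fR V_g)]/2 = [−59.2 + √(59.2² + 4×59.2×24)]/2 = 18.3 m/s
Subgeostrophic (V < V_g = 24 m/s), as expected around a low.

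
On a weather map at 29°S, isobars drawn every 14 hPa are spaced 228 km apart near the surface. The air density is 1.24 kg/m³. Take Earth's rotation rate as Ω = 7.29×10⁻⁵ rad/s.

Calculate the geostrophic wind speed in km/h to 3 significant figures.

252 km/h

Coriolis parameter at 29°S:
f = 2Ω sin φ = 2 × 7.29×10⁻⁵ × sin 29° = 7.07×10⁻⁵ s⁻¹
Pressure gradient: |∂P/∂n| = 1400 Pa / 228000 m = 6.14×10⁻³ Pa/m
Geostrophic balance (pressure-gradient force = Coriolis force):
V_g = (1/(fρ)) |∂P/∂n| = 6.14×10⁻³ / (7.07×10⁻⁵ × 1.24) = 70.1 m/s
Converting: 70.1 m/s × 3.6 = 252 km/h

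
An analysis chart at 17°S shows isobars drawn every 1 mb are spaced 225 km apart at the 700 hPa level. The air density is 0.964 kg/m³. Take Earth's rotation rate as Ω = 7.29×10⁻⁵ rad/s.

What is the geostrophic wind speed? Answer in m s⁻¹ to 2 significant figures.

11 m s⁻¹

Coriolis parameter at 17°S:
f = 2Ω sin φ = 2 × 7.29×10⁻⁵ × sin 17° = 4.26×10⁻⁵ s⁻¹
Pressure gradient: |∂P/∂n| = 100 Pa / 225000 m = 4.44×10⁻⁴ Pa/m
Geostrophic balance (pressure-gradient force = Coriolis force):
V_g = (1/(fρ)) |∂P/∂n| = 4.44×10⁻⁴ / (4.26×10⁻⁵ × 0.964) = 10.8 m/s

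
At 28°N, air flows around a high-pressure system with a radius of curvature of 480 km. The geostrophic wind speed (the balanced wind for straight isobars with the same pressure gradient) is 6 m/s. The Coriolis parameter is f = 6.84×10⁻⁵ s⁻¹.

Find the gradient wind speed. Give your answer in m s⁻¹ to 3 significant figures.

Around a high, pressure-gradient force acts outward with centrifugal, so Coriolis balances both:
fV = (1/ρ)|∂P/∂n| + V²/R  →  V² − fR·V + fR·V_g = 0
With fR = 6.84×10⁻⁵ × 480×10³ m = 32.8 m/s:
V = [fR − √((fR)² − 4 fR V_g)]/2 = [32.8 − √(32.8² − 4×32.8×6)]/2 = 7.9 m/s
Supergeostrophic (V > V_g = 6 m/s), as expected around a high.

7.90 m s⁻¹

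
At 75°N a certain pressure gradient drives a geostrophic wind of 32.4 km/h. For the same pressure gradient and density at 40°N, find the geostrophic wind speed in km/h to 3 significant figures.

With the same pressure gradient and density, V_g ∝ 1/f ∝ 1/sin φ.
V₂ = V₁ · sin φ₁ / sin φ₂ = 32.4 × sin 75° / sin 40°
V₂ = 32.4 × 0.9659/0.6428 = 48.7 km/h

48.7 km/h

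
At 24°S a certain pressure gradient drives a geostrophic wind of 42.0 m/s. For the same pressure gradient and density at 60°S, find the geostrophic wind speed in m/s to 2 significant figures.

20 m/s

With the same pressure gradient and density, V_g ∝ 1/f ∝ 1/sin φ.
V₂ = V₁ · sin φ₁ / sin φ₂ = 42.0 × sin 24° / sin 60°
V₂ = 42.0 × 0.4067/0.8660 = 20 m/s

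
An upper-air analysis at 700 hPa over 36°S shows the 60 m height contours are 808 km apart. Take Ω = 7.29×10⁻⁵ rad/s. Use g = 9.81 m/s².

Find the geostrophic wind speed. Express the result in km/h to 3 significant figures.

30.6 km/h

Coriolis parameter at 36°S:
f = 2Ω sin φ = 2 × 7.29×10⁻⁵ × sin 36° = 8.57×10⁻⁵ s⁻¹
Height gradient: |∂Z/∂n| = 60 m / 808000 m = 7.43×10⁻⁵
On a pressure surface, geostrophic balance gives V_g = (g/f)|∂Z/∂n|:
V_g = 9.81 × 7.43×10⁻⁵ / 8.57×10⁻⁵ = 8.50 m/s
Converting: 8.50 m/s × 3.6 = 30.6 km/h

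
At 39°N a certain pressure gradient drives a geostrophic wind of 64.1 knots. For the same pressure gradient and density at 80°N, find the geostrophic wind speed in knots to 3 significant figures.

41.0 knots

With the same pressure gradient and density, V_g ∝ 1/f ∝ 1/sin φ.
V₂ = V₁ · sin φ₁ / sin φ₂ = 64.1 × sin 39° / sin 80°
V₂ = 64.1 × 0.6293/0.9848 = 41.0 knots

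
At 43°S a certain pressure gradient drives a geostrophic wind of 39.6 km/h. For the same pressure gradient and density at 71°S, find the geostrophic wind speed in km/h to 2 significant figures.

29 km/h

With the same pressure gradient and density, V_g ∝ 1/f ∝ 1/sin φ.
V₂ = V₁ · sin φ₁ / sin φ₂ = 39.6 × sin 43° / sin 71°
V₂ = 39.6 × 0.6820/0.9455 = 29 km/h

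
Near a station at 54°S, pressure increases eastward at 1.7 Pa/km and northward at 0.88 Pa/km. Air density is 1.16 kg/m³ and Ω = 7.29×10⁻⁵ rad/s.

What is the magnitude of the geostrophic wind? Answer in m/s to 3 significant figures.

Coriolis parameter at 54°S:
f = 2Ω sin φ = 2 × 7.29×10⁻⁵ × sin 54° = 1.18×10⁻⁴ s⁻¹
In the Southern Hemisphere f is negative: f = −1.18×10⁻⁴ s⁻¹.
Component geostrophic relations (x east, y north):
u_g = −(1/(fρ)) ∂P/∂y,  v_g = (1/(fρ)) ∂P/∂x
u_g = −(0.88×10⁻³)/(−1.18×10⁻⁴ × 1.16) = 6.43 m/s;  v_g = (1.7×10⁻³)/(−1.18×10⁻⁴ × 1.16) = −12.4 m/s
|V_g| = √(u_g² + v_g²) = 14.0 m/s

14.0 m/s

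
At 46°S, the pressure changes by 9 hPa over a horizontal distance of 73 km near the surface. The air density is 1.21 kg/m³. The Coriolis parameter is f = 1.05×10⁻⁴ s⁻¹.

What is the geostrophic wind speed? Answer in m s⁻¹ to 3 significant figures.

97.0 m s⁻¹

Pressure gradient: |∂P/∂n| = 900 Pa / 73000 m = 1.23×10⁻² Pa/m
Geostrophic balance (pressure-gradient force = Coriolis force):
V_g = (1/(fρ)) |∂P/∂n| = 1.23×10⁻² / (1.05×10⁻⁴ × 1.21) = 97.0 m/s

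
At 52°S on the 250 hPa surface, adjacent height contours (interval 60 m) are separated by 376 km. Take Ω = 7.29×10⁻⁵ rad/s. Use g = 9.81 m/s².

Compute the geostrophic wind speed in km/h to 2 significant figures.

Coriolis parameter at 52°S:
f = 2Ω sin φ = 2 × 7.29×10⁻⁵ × sin 52° = 1.15×10⁻⁴ s⁻¹
Height gradient: |∂Z/∂n| = 60 m / 376000 m = 1.60×10⁻⁴
On a pressure surface, geostrophic balance gives V_g = (g/f)|∂Z/∂n|:
V_g = 9.81 × 1.60×10⁻⁴ / 1.15×10⁻⁴ = 13.6 m/s
Converting: 13.6 m/s × 3.6 = 49 km/h

49 km/h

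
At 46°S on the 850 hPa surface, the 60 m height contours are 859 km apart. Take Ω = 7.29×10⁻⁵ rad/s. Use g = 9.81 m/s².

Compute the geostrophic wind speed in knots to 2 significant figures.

13 knots

Coriolis parameter at 46°S:
f = 2Ω sin φ = 2 × 7.29×10⁻⁵ × sin 46° = 1.05×10⁻⁴ s⁻¹
Height gradient: |∂Z/∂n| = 60 m / 859000 m = 6.98×10⁻⁵
On a pressure surface, geostrophic balance gives V_g = (g/f)|∂Z/∂n|:
V_g = 9.81 × 6.98×10⁻⁵ / 1.05×10⁻⁴ = 6.53 m/s
Converting: 6.53 m/s × 1.944 = 13 knots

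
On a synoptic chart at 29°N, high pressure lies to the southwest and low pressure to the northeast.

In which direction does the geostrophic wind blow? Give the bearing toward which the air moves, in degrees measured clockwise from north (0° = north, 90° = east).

135°

The pressure-gradient force points toward the northeast (bearing 045°).
Geostrophic balance: in the Northern Hemisphere the Coriolis force deflects motion to the right, so the geostrophic wind blows 90° to the right of the pressure-gradient force (low pressure on the left).
Rotating 045° by 90° clockwise gives 135° — the wind blows toward the southeast.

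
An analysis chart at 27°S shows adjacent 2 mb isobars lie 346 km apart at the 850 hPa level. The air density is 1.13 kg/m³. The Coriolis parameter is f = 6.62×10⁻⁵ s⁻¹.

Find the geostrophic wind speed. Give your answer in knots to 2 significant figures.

Pressure gradient: |∂P/∂n| = 200 Pa / 346000 m = 5.78×10⁻⁴ Pa/m
Geostrophic balance (pressure-gradient force = Coriolis force):
V_g = (1/(fρ)) |∂P/∂n| = 5.78×10⁻⁴ / (6.62×10⁻⁵ × 1.13) = 7.73 m/s
Converting: 7.73 m/s × 1.944 = 15 knots

15 knots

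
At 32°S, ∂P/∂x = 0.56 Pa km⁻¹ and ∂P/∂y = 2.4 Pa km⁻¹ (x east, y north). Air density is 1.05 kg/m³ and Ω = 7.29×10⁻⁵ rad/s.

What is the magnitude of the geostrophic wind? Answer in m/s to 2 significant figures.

30 m/s

Coriolis parameter at 32°S:
f = 2Ω sin φ = 2 × 7.29×10⁻⁵ × sin 32° = 7.73×10⁻⁵ s⁻¹
In the Southern Hemisphere f is negative: f = −7.73×10⁻⁵ s⁻¹.
Component geostrophic relations (x east, y north):
u_g = −(1/(fρ)) ∂P/∂y,  v_g = (1/(fρ)) ∂P/∂x
u_g = −(2.4×10⁻³)/(−7.73×10⁻⁵ × 1.05) = 29.6 m/s;  v_g = (0.56×10⁻³)/(−7.73×10⁻⁵ × 1.05) = −6.90 m/s
|V_g| = √(u_g² + v_g²) = 30.4 m/s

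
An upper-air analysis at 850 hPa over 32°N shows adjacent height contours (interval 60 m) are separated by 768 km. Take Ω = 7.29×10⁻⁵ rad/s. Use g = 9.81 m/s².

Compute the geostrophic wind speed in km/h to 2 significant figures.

36 km/h

Coriolis parameter at 32°N:
f = 2Ω sin φ = 2 × 7.29×10⁻⁵ × sin 32° = 7.73×10⁻⁵ s⁻¹
Height gradient: |∂Z/∂n| = 60 m / 768000 m = 7.81×10⁻⁵
On a pressure surface, geostrophic balance gives V_g = (g/f)|∂Z/∂n|:
V_g = 9.81 × 7.81×10⁻⁵ / 7.73×10⁻⁵ = 9.92 m/s
Converting: 9.92 m/s × 3.6 = 36 km/h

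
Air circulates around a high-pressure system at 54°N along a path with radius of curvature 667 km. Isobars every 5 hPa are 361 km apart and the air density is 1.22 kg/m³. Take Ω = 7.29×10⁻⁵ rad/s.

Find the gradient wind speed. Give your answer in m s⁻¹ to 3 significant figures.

11.2 m s⁻¹

Coriolis parameter at 54°N:
f = 2Ω sin φ = 2 × 7.29×10⁻⁵ × sin 54° = 1.18×10⁻⁴ s⁻¹
Pressure gradient: |∂P/∂n| = 500 Pa / 361000 m = 1.39×10⁻³ Pa/m
Geostrophic speed: V_g = |∂P/∂n|/(fρ) = 1.39×10⁻³/(1.18×10⁻⁴ × 1.22) = 9.62 m/s
Around a high, pressure-gradient force acts outward with centrifugal, so Coriolis balances both:
fV = (1/ρ)|∂P/∂n| + V²/R  →  V² − fR·V + fR·V_g = 0
With fR = 1.18×10⁻⁴ × 667×10³ m = 78.7 m/s:
V = [fR − √((fR)² − 4 fR V_g)]/2 = [78.7 − √(78.7² − 4×78.7×9.62)]/2 = 11.2 m/s
Supergeostrophic (V > V_g = 9.62 m/s), as expected around a high.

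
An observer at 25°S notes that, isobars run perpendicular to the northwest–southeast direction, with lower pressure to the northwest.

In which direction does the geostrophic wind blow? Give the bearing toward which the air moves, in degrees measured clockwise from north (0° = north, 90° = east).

225°

The pressure-gradient force points toward the northwest (bearing 315°).
Geostrophic balance: in the Southern Hemisphere the Coriolis force deflects motion to the left, so the geostrophic wind blows 90° to the left of the pressure-gradient force (low pressure on the right).
Rotating 315° by 90° counterclockwise gives 225° — the wind blows toward the southwest.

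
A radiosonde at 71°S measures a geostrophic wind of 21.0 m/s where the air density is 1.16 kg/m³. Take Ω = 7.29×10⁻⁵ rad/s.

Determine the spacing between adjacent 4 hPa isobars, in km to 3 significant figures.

119 km

Coriolis parameter at 71°S:
f = 2Ω sin φ = 2 × 7.29×10⁻⁵ × sin 71° = 1.38×10⁻⁴ s⁻¹
Geostrophic balance rearranged: |∂P/∂n| = f ρ V_g
|∂P/∂n| = 1.38×10⁻⁴ × 1.16 × 21.0 = 3.36×10⁻³ Pa/m
Isobar spacing: Δn = ΔP/|∂P/∂n| = 400 Pa / 3.36×10⁻³ Pa/m = 119112 m ≈ 119 km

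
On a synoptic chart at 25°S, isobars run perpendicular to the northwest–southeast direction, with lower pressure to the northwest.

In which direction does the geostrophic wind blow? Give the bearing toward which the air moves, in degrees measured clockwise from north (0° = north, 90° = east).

The pressure-gradient force points toward the northwest (bearing 315°).
Geostrophic balance: in the Southern Hemisphere the Coriolis force deflects motion to the left, so the geostrophic wind blows 90° to the left of the pressure-gradient force (low pressure on the right).
Rotating 315° by 90° counterclockwise gives 225° — the wind blows toward the southwest.

225°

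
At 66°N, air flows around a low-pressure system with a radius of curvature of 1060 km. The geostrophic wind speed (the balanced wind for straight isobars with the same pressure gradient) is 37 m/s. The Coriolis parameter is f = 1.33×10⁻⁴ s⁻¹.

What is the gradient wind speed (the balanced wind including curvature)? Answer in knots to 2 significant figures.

Around a low, centrifugal force acts outward with Coriolis, so pressure-gradient force balances both:
(1/ρ)|∂P/∂n| = fV + V²/R  →  V² + fR·V − fR·V_g = 0
With fR = 1.33×10⁻⁴ × 1060×10³ m = 141 m/s:
V = [−fR + √((fR)² + 4 fR V_g)]/2 = [−141 + √(141² + 4×141×37)]/2 = 30.4 m/s
Subgeostrophic (V < V_g = 37 m/s), as expected around a low.
Converting: 30.4 m/s × 1.944 = 59 knots

59 knots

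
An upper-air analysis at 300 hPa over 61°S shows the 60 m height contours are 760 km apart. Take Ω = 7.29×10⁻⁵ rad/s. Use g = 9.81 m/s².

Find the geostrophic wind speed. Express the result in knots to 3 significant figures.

11.8 knots

Coriolis parameter at 61°S:
f = 2Ω sin φ = 2 × 7.29×10⁻⁵ × sin 61° = 1.28×10⁻⁴ s⁻¹
Height gradient: |∂Z/∂n| = 60 m / 760000 m = 7.89×10⁻⁵
On a pressure surface, geostrophic balance gives V_g = (g/f)|∂Z/∂n|:
V_g = 9.81 × 7.89×10⁻⁵ / 1.28×10⁻⁴ = 6.07 m/s
Converting: 6.07 m/s × 1.944 = 11.8 knots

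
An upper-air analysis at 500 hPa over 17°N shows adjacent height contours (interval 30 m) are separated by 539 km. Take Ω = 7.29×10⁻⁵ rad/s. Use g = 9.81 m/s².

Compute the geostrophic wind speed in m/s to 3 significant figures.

12.8 m/s

Coriolis parameter at 17°N:
f = 2Ω sin φ = 2 × 7.29×10⁻⁵ × sin 17° = 4.26×10⁻⁵ s⁻¹
Height gradient: |∂Z/∂n| = 30 m / 539000 m = 5.57×10⁻⁵
On a pressure surface, geostrophic balance gives V_g = (g/f)|∂Z/∂n|:
V_g = 9.81 × 5.57×10⁻⁵ / 4.26×10⁻⁵ = 12.8 m/s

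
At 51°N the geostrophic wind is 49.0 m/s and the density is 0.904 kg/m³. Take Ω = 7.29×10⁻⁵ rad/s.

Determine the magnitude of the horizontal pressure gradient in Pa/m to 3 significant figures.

Coriolis parameter at 51°N:
f = 2Ω sin φ = 2 × 7.29×10⁻⁵ × sin 51° = 1.13×10⁻⁴ s⁻¹
Geostrophic balance rearranged: |∂P/∂n| = f ρ V_g
|∂P/∂n| = 1.13×10⁻⁴ × 0.904 × 49.0 = 5.02×10⁻³ Pa/m

5.02×10⁻³ Pa/m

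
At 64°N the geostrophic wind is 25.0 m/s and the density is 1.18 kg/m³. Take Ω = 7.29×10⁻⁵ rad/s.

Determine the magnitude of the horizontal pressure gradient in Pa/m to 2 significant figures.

3.9×10⁻³ Pa/m

Coriolis parameter at 64°N:
f = 2Ω sin φ = 2 × 7.29×10⁻⁵ × sin 64° = 1.31×10⁻⁴ s⁻¹
Geostrophic balance rearranged: |∂P/∂n| = f ρ V_g
|∂P/∂n| = 1.31×10⁻⁴ × 1.18 × 25.0 = 3.87×10⁻³ Pa/m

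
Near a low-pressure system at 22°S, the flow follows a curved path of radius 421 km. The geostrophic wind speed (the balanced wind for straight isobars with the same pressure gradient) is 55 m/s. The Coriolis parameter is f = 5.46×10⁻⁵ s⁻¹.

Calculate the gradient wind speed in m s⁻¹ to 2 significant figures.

26 m s⁻¹

Around a low, centrifugal force acts outward with Coriolis, so pressure-gradient force balances both:
(1/ρ)|∂P/∂n| = fV + V²/R  →  V² + fR·V − fR·V_g = 0
With fR = 5.46×10⁻⁵ × 421×10³ m = 23.0 m/s:
V = [−fR + √((fR)² + 4 fR V_g)]/2 = [−23.0 + √(23.0² + 4×23.0×55)]/2 = 25.9 m/s
Subgeostrophic (V < V_g = 55 m/s), as expected around a low.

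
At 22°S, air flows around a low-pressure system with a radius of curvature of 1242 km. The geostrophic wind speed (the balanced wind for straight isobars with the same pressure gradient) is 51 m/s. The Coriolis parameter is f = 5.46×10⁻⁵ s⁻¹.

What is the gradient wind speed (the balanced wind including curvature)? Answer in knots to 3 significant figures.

Around a low, centrifugal force acts outward with Coriolis, so pressure-gradient force balances both:
(1/ρ)|∂P/∂n| = fV + V²/R  →  V² + fR·V − fR·V_g = 0
With fR = 5.46×10⁻⁵ × 1242×10³ m = 67.8 m/s:
V = [−fR + √((fR)² + 4 fR V_g)]/2 = [−67.8 + √(67.8² + 4×67.8×51)]/2 = 34 m/s
Subgeostrophic (V < V_g = 51 m/s), as expected around a low.
Converting: 34 m/s × 1.944 = 66.0 knots

66.0 knots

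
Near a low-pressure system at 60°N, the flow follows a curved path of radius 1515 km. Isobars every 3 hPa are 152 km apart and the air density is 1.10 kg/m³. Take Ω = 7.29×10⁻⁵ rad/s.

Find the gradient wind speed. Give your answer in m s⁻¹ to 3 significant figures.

Coriolis parameter at 60°N:
f = 2Ω sin φ = 2 × 7.29×10⁻⁵ × sin 60° = 1.26×10⁻⁴ s⁻¹
Pressure gradient: |∂P/∂n| = 300 Pa / 152000 m = 1.97×10⁻³ Pa/m
Geostrophic speed: V_g = |∂P/∂n|/(fρ) = 1.97×10⁻³/(1.26×10⁻⁴ × 1.10) = 14.2 m/s
Around a low, centrifugal force acts outward with Coriolis, so pressure-gradient force balances both:
(1/ρ)|∂P/∂n| = fV + V²/R  →  V² + fR·V − fR·V_g = 0
With fR = 1.26×10⁻⁴ × 1515×10³ m = 191 m/s:
V = [−fR + √((fR)² + 4 fR V_g)]/2 = [−191 + √(191² + 4×191×14.2)]/2 = 13.3 m/s
Subgeostrophic (V < V_g = 14.2 m/s), as expected around a low.

13.3 m s⁻¹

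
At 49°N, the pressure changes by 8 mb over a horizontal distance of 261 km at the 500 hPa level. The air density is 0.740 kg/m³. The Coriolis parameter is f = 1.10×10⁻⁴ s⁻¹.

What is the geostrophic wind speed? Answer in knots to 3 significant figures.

73.2 knots

Pressure gradient: |∂P/∂n| = 800 Pa / 261000 m = 3.07×10⁻³ Pa/m
Geostrophic balance (pressure-gradient force = Coriolis force):
V_g = (1/(fρ)) |∂P/∂n| = 3.07×10⁻³ / (1.10×10⁻⁴ × 0.740) = 37.7 m/s
Converting: 37.7 m/s × 1.944 = 73.2 knots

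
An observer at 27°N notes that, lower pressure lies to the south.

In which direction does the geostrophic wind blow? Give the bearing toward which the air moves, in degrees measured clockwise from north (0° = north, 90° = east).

270°

The pressure-gradient force points toward the south (bearing 180°).
Geostrophic balance: in the Northern Hemisphere the Coriolis force deflects motion to the right, so the geostrophic wind blows 90° to the right of the pressure-gradient force (low pressure on the left).
Rotating 180° by 90° clockwise gives 270° — the wind blows toward the west.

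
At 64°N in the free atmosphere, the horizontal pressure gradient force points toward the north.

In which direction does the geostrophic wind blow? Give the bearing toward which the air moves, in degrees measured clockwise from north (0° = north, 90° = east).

090°

The pressure-gradient force points toward the north (bearing 000°).
Geostrophic balance: in the Northern Hemisphere the Coriolis force deflects motion to the right, so the geostrophic wind blows 90° to the right of the pressure-gradient force (low pressure on the left).
Rotating 000° by 90° clockwise gives 090° — the wind blows toward the east.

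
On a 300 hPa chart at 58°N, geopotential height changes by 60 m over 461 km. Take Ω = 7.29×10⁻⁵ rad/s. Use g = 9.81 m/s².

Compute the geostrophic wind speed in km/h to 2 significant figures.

37 km/h

Coriolis parameter at 58°N:
f = 2Ω sin φ = 2 × 7.29×10⁻⁵ × sin 58° = 1.24×10⁻⁴ s⁻¹
Height gradient: |∂Z/∂n| = 60 m / 461000 m = 1.30×10⁻⁴
On a pressure surface, geostrophic balance gives V_g = (g/f)|∂Z/∂n|:
V_g = 9.81 × 1.30×10⁻⁴ / 1.24×10⁻⁴ = 10.3 m/s
Converting: 10.3 m/s × 3.6 = 37 km/h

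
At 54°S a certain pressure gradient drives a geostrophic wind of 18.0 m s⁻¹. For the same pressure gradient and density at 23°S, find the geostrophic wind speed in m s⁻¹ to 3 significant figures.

37.3 m s⁻¹

With the same pressure gradient and density, V_g ∝ 1/f ∝ 1/sin φ.
V₂ = V₁ · sin φ₁ / sin φ₂ = 18.0 × sin 54° / sin 23°
V₂ = 18.0 × 0.8090/0.3907 = 37.3 m s⁻¹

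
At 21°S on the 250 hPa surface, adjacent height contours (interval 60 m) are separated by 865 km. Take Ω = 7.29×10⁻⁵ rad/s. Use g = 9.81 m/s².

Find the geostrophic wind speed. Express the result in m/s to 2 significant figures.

Coriolis parameter at 21°S:
f = 2Ω sin φ = 2 × 7.29×10⁻⁵ × sin 21° = 5.23×10⁻⁵ s⁻¹
Height gradient: |∂Z/∂n| = 60 m / 865000 m = 6.94×10⁻⁵
On a pressure surface, geostrophic balance gives V_g = (g/f)|∂Z/∂n|:
V_g = 9.81 × 6.94×10⁻⁵ / 5.23×10⁻⁵ = 13.0 m/s

13 m/s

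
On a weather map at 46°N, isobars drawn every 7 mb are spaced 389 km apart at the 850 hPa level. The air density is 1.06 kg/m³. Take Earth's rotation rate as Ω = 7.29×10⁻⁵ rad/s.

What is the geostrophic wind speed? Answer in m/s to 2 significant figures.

16 m/s

Coriolis parameter at 46°N:
f = 2Ω sin φ = 2 × 7.29×10⁻⁵ × sin 46° = 1.05×10⁻⁴ s⁻¹
Pressure gradient: |∂P/∂n| = 700 Pa / 389000 m = 1.80×10⁻³ Pa/m
Geostrophic balance (pressure-gradient force = Coriolis force):
V_g = (1/(fρ)) |∂P/∂n| = 1.80×10⁻³ / (1.05×10⁻⁴ × 1.06) = 16.2 m/s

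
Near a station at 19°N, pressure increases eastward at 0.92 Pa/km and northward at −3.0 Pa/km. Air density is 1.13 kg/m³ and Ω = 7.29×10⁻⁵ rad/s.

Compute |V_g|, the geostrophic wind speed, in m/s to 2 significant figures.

59 m/s

Coriolis parameter at 19°N:
f = 2Ω sin φ = 2 × 7.29×10⁻⁵ × sin 19° = 4.75×10⁻⁵ s⁻¹
Component geostrophic relations (x east, y north):
u_g = −(1/(fρ)) ∂P/∂y,  v_g = (1/(fρ)) ∂P/∂x
u_g = −(−3.0×10⁻³)/(4.75×10⁻⁵ × 1.13) = 55.9 m/s;  v_g = (0.92×10⁻³)/(4.75×10⁻⁵ × 1.13) = 17.2 m/s
|V_g| = √(u_g² + v_g²) = 58.5 m/s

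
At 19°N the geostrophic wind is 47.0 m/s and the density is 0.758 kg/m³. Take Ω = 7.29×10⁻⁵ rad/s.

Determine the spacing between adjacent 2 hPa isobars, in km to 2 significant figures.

Coriolis parameter at 19°N:
f = 2Ω sin φ = 2 × 7.29×10⁻⁵ × sin 19° = 4.75×10⁻⁵ s⁻¹
Geostrophic balance rearranged: |∂P/∂n| = f ρ V_g
|∂P/∂n| = 4.75×10⁻⁵ × 0.758 × 47.0 = 1.69×10⁻³ Pa/m
Isobar spacing: Δn = ΔP/|∂P/∂n| = 200 Pa / 1.69×10⁻³ Pa/m = 118267 m ≈ 120 km

120 km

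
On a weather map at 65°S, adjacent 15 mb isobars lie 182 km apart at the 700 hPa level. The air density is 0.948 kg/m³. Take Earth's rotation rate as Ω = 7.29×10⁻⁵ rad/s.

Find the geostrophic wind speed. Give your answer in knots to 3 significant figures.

128 knots

Coriolis parameter at 65°S:
f = 2Ω sin φ = 2 × 7.29×10⁻⁵ × sin 65° = 1.32×10⁻⁴ s⁻¹
Pressure gradient: |∂P/∂n| = 1500 Pa / 182000 m = 8.24×10⁻³ Pa/m
Geostrophic balance (pressure-gradient force = Coriolis force):
V_g = (1/(fρ)) |∂P/∂n| = 8.24×10⁻³ / (1.32×10⁻⁴ × 0.948) = 65.8 m/s
Converting: 65.8 m/s × 1.944 = 128 knots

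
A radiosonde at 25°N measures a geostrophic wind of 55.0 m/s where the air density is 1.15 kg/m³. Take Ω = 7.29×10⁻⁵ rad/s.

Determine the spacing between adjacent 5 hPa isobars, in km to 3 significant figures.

128 km

Coriolis parameter at 25°N:
f = 2Ω sin φ = 2 × 7.29×10⁻⁵ × sin 25° = 6.16×10⁻⁵ s⁻¹
Geostrophic balance rearranged: |∂P/∂n| = f ρ V_g
|∂P/∂n| = 6.16×10⁻⁵ × 1.15 × 55.0 = 3.90×10⁻³ Pa/m
Isobar spacing: Δn = ΔP/|∂P/∂n| = 500 Pa / 3.90×10⁻³ Pa/m = 128293 m ≈ 128 km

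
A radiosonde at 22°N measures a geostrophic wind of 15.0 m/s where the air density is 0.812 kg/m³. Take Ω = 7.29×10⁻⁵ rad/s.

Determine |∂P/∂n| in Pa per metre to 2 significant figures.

6.7×10⁻⁴ Pa/m

Coriolis parameter at 22°N:
f = 2Ω sin φ = 2 × 7.29×10⁻⁵ × sin 22° = 5.46×10⁻⁵ s⁻¹
Geostrophic balance rearranged: |∂P/∂n| = f ρ V_g
|∂P/∂n| = 5.46×10⁻⁵ × 0.812 × 15.0 = 6.65×10⁻⁴ Pa/m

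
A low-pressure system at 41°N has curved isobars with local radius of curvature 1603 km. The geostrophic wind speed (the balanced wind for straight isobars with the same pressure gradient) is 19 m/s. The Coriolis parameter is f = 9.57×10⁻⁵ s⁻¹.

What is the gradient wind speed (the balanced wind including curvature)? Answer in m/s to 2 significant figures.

17 m/s

Around a low, centrifugal force acts outward with Coriolis, so pressure-gradient force balances both:
(1/ρ)|∂P/∂n| = fV + V²/R  →  V² + fR·V − fR·V_g = 0
With fR = 9.57×10⁻⁵ × 1603×10³ m = 153 m/s:
V = [−fR + √((fR)² + 4 fR V_g)]/2 = [−153 + √(153² + 4×153×19)]/2 = 17.1 m/s
Subgeostrophic (V < V_g = 19 m/s), as expected around a low.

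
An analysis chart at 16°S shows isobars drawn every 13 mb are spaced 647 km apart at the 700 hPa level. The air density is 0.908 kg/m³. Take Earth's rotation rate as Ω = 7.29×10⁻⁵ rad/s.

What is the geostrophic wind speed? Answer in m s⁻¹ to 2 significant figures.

Coriolis parameter at 16°S:
f = 2Ω sin φ = 2 × 7.29×10⁻⁵ × sin 16° = 4.02×10⁻⁵ s⁻¹
Pressure gradient: |∂P/∂n| = 1300 Pa / 647000 m = 2.01×10⁻³ Pa/m
Geostrophic balance (pressure-gradient force = Coriolis force):
V_g = (1/(fρ)) |∂P/∂n| = 2.01×10⁻³ / (4.02×10⁻⁵ × 0.908) = 55.1 m/s

55 m s⁻¹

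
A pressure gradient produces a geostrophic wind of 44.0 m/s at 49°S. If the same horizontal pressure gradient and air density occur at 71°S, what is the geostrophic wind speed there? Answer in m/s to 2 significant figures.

With the same pressure gradient and density, V_g ∝ 1/f ∝ 1/sin φ.
V₂ = V₁ · sin φ₁ / sin φ₂ = 44.0 × sin 49° / sin 71°
V₂ = 44.0 × 0.7547/0.9455 = 35 m/s

35 m/s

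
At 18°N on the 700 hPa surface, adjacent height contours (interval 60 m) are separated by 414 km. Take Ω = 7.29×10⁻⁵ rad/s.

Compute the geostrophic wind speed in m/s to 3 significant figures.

Coriolis parameter at 18°N:
f = 2Ω sin φ = 2 × 7.29×10⁻⁵ × sin 18° = 4.51×10⁻⁵ s⁻¹
Height gradient: |∂Z/∂n| = 60 m / 414000 m = 1.45×10⁻⁴
On a pressure surface, geostrophic balance gives V_g = (g/f)|∂Z/∂n|:
V_g = 9.81 × 1.45×10⁻⁴ / 4.51×10⁻⁵ = 31.6 m/s

31.6 m/s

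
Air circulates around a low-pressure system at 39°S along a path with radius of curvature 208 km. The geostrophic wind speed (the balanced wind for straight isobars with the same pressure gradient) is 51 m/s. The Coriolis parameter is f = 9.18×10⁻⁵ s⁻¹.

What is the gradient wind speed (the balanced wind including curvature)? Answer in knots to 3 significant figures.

44.9 knots

Around a low, centrifugal force acts outward with Coriolis, so pressure-gradient force balances both:
(1/ρ)|∂P/∂n| = fV + V²/R  →  V² + fR·V − fR·V_g = 0
With fR = 9.18×10⁻⁵ × 208×10³ m = 19.1 m/s:
V = [−fR + √((fR)² + 4 fR V_g)]/2 = [−19.1 + √(19.1² + 4×19.1×51)]/2 = 23.1 m/s
Subgeostrophic (V < V_g = 51 m/s), as expected around a low.
Converting: 23.1 m/s × 1.944 = 44.9 knots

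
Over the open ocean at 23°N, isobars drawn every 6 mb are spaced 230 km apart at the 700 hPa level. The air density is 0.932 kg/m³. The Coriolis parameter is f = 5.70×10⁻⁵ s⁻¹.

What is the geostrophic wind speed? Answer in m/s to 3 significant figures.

Pressure gradient: |∂P/∂n| = 600 Pa / 230000 m = 2.61×10⁻³ Pa/m
Geostrophic balance (pressure-gradient force = Coriolis force):
V_g = (1/(fρ)) |∂P/∂n| = 2.61×10⁻³ / (5.70×10⁻⁵ × 0.932) = 49.1 m/s

49.1 m/s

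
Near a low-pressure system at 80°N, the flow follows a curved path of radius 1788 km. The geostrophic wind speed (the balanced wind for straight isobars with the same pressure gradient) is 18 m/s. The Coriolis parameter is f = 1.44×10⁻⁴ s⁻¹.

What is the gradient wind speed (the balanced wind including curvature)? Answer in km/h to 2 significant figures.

61 km/h

Around a low, centrifugal force acts outward with Coriolis, so pressure-gradient force balances both:
(1/ρ)|∂P/∂n| = fV + V²/R  →  V² + fR·V − fR·V_g = 0
With fR = 1.44×10⁻⁴ × 1788×10³ m = 257 m/s:
V = [−fR + √((fR)² + 4 fR V_g)]/2 = [−257 + √(257² + 4×257×18)]/2 = 16.9 m/s
Subgeostrophic (V < V_g = 18 m/s), as expected around a low.
Converting: 16.9 m/s × 3.6 = 61 km/h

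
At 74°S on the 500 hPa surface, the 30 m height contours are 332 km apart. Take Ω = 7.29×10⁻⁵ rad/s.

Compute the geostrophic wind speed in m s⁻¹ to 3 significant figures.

Coriolis parameter at 74°S:
f = 2Ω sin φ = 2 × 7.29×10⁻⁵ × sin 74° = 1.40×10⁻⁴ s⁻¹
Height gradient: |∂Z/∂n| = 30 m / 332000 m = 9.04×10⁻⁵
On a pressure surface, geostrophic balance gives V_g = (g/f)|∂Z/∂n|:
V_g = 9.81 × 9.04×10⁻⁵ / 1.40×10⁻⁴ = 6.32 m/s

6.32 m s⁻¹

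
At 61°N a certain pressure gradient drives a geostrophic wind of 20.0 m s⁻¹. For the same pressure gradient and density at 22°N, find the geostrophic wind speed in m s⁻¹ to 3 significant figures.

46.7 m s⁻¹

With the same pressure gradient and density, V_g ∝ 1/f ∝ 1/sin φ.
V₂ = V₁ · sin φ₁ / sin φ₂ = 20.0 × sin 61° / sin 22°
V₂ = 20.0 × 0.8746/0.3746 = 46.7 m s⁻¹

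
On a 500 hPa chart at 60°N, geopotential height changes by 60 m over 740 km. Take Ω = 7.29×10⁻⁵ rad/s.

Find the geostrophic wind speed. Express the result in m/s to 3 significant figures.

6.30 m/s

Coriolis parameter at 60°N:
f = 2Ω sin φ = 2 × 7.29×10⁻⁵ × sin 60° = 1.26×10⁻⁴ s⁻¹
Height gradient: |∂Z/∂n| = 60 m / 740000 m = 8.11×10⁻⁵
On a pressure surface, geostrophic balance gives V_g = (g/f)|∂Z/∂n|:
V_g = 9.81 × 8.11×10⁻⁵ / 1.26×10⁻⁴ = 6.30 m/s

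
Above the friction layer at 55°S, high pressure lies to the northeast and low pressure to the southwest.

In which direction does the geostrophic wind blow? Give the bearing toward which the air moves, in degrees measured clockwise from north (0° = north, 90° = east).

The pressure-gradient force points toward the southwest (bearing 225°).
Geostrophic balance: in the Southern Hemisphere the Coriolis force deflects motion to the left, so the geostrophic wind blows 90° to the left of the pressure-gradient force (low pressure on the right).
Rotating 225° by 90° counterclockwise gives 135° — the wind blows toward the southeast.

135°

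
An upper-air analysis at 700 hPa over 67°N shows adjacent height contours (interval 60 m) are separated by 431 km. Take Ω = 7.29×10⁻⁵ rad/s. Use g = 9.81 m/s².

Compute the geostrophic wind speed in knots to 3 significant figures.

19.8 knots

Coriolis parameter at 67°N:
f = 2Ω sin φ = 2 × 7.29×10⁻⁵ × sin 67° = 1.34×10⁻⁴ s⁻¹
Height gradient: |∂Z/∂n| = 60 m / 431000 m = 1.39×10⁻⁴
On a pressure surface, geostrophic balance gives V_g = (g/f)|∂Z/∂n|:
V_g = 9.81 × 1.39×10⁻⁴ / 1.34×10⁻⁴ = 10.2 m/s
Converting: 10.2 m/s × 1.944 = 19.8 knots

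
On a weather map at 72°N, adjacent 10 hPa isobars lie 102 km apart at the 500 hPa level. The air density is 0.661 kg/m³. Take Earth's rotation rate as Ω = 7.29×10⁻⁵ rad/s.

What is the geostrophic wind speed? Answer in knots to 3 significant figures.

Coriolis parameter at 72°N:
f = 2Ω sin φ = 2 × 7.29×10⁻⁵ × sin 72° = 1.39×10⁻⁴ s⁻¹
Pressure gradient: |∂P/∂n| = 1000 Pa / 102000 m = 9.80×10⁻³ Pa/m
Geostrophic balance (pressure-gradient force = Coriolis force):
V_g = (1/(fρ)) |∂P/∂n| = 9.80×10⁻³ / (1.39×10⁻⁴ × 0.661) = 107 m/s
Converting: 107 m/s × 1.944 = 208 knots

208 knots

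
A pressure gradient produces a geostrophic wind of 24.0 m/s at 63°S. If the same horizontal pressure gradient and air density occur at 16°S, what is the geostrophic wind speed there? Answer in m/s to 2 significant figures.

78 m/s

With the same pressure gradient and density, V_g ∝ 1/f ∝ 1/sin φ.
V₂ = V₁ · sin φ₁ / sin φ₂ = 24.0 × sin 63° / sin 16°
V₂ = 24.0 × 0.8910/0.2756 = 78 m/s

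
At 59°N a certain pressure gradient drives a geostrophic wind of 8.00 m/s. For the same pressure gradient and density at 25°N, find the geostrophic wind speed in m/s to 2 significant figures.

With the same pressure gradient and density, V_g ∝ 1/f ∝ 1/sin φ.
V₂ = V₁ · sin φ₁ / sin φ₂ = 8.00 × sin 59° / sin 25°
V₂ = 8.00 × 0.8572/0.4226 = 16 m/s

16 m/s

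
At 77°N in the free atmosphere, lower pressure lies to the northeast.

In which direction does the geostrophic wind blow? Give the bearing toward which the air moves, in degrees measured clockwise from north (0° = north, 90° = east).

135°

The pressure-gradient force points toward the northeast (bearing 045°).
Geostrophic balance: in the Northern Hemisphere the Coriolis force deflects motion to the right, so the geostrophic wind blows 90° to the right of the pressure-gradient force (low pressure on the left).
Rotating 045° by 90° clockwise gives 135° — the wind blows toward the southeast.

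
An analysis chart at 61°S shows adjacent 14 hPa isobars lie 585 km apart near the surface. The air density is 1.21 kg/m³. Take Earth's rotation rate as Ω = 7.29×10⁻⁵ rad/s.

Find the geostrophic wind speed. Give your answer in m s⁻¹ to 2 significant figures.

16 m s⁻¹

Coriolis parameter at 61°S:
f = 2Ω sin φ = 2 × 7.29×10⁻⁵ × sin 61° = 1.28×10⁻⁴ s⁻¹
Pressure gradient: |∂P/∂n| = 1400 Pa / 585000 m = 2.39×10⁻³ Pa/m
Geostrophic balance (pressure-gradient force = Coriolis force):
V_g = (1/(fρ)) |∂P/∂n| = 2.39×10⁻³ / (1.28×10⁻⁴ × 1.21) = 15.5 m/s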